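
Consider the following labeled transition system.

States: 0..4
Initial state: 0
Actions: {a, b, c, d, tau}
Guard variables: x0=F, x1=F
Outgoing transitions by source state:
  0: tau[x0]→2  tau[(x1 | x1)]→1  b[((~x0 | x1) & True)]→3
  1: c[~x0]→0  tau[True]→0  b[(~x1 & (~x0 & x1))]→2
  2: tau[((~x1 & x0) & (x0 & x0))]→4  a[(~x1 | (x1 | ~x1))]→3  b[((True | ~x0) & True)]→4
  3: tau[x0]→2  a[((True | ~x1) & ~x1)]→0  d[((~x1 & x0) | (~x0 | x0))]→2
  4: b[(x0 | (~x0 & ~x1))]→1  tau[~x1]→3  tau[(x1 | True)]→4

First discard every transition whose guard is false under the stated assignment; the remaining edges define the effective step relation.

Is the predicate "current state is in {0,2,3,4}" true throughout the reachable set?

Inv-set: {0,2,3,4}
R = {0,1,2,3,4}
  0: safe
  1: outside
  2: safe
  3: safe
  4: safe
witness against invariant: b·d·b·b → 1

Answer: INVARIANT VIOLATED at state 1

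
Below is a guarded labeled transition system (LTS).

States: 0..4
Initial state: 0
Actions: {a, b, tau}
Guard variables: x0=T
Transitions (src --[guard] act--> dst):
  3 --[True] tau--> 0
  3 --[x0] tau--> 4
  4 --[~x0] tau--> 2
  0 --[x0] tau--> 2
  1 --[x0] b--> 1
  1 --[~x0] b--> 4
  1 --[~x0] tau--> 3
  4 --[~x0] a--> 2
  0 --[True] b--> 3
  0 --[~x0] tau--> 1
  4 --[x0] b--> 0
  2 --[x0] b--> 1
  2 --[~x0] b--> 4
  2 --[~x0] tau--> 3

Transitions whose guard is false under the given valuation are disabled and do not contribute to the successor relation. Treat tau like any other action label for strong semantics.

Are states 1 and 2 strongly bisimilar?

Answer: BISIMILAR

Analysis:
Compute ~ classes (split until stable):
  π0 = {{0,1,2,3,4}}
  π1 = {{0},{1,2,4},{3}}
  π2 = {{0},{1,2},{3},{4}}
stable after 3 split(s): 4 block(s)
class of 1: {1,2}; class of 2: {1,2}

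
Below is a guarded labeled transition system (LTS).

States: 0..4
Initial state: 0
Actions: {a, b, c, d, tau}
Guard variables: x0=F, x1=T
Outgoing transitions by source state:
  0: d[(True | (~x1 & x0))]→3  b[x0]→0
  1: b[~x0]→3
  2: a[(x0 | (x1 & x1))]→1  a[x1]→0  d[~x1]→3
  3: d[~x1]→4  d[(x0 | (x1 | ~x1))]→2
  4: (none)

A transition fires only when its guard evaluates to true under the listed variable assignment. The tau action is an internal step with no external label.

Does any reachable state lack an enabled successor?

Reach set: {0,1,2,3}
  0: d→3  [deg 1]
  1: b→3  [deg 1]
  2: a→0  a→1  [deg 2]
  3: d→2  [deg 1]

Answer: DEADLOCK-FREE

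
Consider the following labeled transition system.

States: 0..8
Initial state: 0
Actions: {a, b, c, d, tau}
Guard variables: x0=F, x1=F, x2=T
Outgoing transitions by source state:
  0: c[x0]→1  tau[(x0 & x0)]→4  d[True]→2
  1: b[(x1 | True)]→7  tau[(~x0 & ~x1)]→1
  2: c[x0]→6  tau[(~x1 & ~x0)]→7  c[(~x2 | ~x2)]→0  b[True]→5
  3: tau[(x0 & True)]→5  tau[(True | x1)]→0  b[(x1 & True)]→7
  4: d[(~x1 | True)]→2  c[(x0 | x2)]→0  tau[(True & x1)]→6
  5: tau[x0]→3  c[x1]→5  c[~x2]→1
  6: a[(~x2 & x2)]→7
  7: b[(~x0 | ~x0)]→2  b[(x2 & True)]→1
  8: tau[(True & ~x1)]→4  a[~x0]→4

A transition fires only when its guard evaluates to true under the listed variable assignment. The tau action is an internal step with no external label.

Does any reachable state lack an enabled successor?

Answer: DEADLOCK at state 5

Working:
Reachable = {0,1,2,5,7}
  0: d→2  [1 out]
  1: b→7  tau→1  [2 out]
  2: b→5  tau→7  [2 out]
  5: ∅  [deadlock]
  7: b→1  b→2  [2 out]
Path to 5: d·b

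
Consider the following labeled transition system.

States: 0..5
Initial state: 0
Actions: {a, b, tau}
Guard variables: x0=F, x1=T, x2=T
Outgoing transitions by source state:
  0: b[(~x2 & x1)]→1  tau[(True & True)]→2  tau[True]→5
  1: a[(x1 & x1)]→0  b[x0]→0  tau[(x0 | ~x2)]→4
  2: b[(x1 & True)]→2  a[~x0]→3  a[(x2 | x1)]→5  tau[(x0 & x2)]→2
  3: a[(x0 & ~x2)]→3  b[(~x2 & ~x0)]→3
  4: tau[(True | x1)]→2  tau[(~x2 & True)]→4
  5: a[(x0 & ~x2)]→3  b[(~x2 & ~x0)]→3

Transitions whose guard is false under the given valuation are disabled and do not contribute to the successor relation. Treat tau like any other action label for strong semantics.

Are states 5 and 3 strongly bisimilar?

Refine partition for ~:
  P[0] = {{0,1,2,3,4,5}}
  P[1] = {{0,4},{1},{2},{3,5}}
  P[2] = {{0},{1},{2},{3,5},{4}}
stable after 3 split(s): 5 block(s)
5∈{3,5}, 3∈{3,5}

Answer: BISIMILAR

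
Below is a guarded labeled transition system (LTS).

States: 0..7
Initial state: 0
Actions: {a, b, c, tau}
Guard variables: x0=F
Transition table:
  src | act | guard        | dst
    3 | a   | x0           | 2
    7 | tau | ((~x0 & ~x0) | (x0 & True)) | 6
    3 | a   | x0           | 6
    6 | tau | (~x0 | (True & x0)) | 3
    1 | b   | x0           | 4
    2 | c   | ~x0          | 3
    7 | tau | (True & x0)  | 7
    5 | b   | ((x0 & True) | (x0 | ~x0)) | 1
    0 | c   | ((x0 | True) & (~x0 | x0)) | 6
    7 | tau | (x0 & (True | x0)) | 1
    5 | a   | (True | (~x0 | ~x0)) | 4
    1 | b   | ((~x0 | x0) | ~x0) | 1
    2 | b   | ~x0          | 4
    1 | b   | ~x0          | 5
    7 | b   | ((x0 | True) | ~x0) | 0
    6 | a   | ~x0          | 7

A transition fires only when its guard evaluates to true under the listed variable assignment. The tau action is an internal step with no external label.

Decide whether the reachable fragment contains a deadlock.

Reach set: {0,3,6,7}
  0: c→6  [deg 1]
  3: ∅  [STUCK]
  6: a→7  tau→3  [deg 2]
  7: b→0  tau→6  [deg 2]
witness 3: c·tau

Answer: DEADLOCK at state 3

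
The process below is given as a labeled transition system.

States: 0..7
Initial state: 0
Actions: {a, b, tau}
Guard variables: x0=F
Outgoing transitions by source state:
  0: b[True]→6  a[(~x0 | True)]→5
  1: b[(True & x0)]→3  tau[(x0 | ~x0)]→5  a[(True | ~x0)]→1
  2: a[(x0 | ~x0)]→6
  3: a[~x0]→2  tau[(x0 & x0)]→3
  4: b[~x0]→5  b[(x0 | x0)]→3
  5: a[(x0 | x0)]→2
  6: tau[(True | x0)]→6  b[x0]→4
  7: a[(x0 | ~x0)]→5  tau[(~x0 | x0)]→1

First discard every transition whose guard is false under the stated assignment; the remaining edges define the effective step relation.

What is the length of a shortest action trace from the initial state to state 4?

Answer: UNREACHABLE

Analysis:
BFS to 4:
  L0 = {0}
  L1 = {5,6}
4 never appears.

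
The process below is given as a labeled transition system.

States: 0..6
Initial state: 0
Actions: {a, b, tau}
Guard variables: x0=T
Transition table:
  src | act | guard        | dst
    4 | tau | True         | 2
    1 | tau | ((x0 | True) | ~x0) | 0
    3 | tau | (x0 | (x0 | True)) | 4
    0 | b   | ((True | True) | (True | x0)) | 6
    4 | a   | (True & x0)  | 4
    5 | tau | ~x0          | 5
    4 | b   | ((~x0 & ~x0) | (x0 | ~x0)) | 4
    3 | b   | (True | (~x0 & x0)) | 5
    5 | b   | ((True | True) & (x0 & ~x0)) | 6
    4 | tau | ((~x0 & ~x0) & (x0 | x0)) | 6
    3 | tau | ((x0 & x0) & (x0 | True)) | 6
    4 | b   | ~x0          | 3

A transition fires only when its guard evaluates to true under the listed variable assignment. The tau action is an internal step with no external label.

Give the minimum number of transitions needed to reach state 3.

Answer: UNREACHABLE

Working:
Layered search for 3:
  L0 = {0}
  L1 = {6}
3 never appears.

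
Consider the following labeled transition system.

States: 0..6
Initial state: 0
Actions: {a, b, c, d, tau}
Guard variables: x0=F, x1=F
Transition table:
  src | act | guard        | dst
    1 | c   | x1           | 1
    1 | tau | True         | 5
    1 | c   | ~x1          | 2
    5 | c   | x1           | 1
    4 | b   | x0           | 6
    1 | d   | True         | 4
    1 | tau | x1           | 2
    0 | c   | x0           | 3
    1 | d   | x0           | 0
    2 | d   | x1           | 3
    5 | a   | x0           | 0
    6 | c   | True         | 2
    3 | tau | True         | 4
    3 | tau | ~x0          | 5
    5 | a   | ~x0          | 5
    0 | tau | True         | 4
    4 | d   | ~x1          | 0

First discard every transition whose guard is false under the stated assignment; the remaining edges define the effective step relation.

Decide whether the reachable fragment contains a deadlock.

Answer: DEADLOCK-FREE

Trace:
Reach set: {0,4}
  0: tau→4  [1 exit(s)]
  4: d→0  [1 exit(s)]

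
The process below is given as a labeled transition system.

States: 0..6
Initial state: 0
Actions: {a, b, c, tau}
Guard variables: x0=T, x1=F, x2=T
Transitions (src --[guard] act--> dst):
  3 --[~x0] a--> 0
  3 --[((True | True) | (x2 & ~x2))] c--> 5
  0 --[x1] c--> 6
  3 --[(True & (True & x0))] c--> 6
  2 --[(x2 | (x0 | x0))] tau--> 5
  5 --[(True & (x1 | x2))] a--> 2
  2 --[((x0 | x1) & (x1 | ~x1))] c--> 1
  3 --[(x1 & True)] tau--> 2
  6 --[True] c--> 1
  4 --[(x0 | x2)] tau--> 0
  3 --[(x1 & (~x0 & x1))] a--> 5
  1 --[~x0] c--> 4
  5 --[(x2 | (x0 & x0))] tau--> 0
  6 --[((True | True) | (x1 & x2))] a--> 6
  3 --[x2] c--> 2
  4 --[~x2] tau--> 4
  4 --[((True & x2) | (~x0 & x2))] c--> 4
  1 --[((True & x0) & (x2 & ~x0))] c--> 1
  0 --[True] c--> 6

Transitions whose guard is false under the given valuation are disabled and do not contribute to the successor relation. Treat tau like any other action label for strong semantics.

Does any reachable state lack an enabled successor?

Reach set: {0,1,6}
  0: c→6  [deg 1]
  1: ∅  [deadlock]
  6: a→6  c→1  [deg 2]
trace reaching 1: c·c

Answer: DEADLOCK at state 1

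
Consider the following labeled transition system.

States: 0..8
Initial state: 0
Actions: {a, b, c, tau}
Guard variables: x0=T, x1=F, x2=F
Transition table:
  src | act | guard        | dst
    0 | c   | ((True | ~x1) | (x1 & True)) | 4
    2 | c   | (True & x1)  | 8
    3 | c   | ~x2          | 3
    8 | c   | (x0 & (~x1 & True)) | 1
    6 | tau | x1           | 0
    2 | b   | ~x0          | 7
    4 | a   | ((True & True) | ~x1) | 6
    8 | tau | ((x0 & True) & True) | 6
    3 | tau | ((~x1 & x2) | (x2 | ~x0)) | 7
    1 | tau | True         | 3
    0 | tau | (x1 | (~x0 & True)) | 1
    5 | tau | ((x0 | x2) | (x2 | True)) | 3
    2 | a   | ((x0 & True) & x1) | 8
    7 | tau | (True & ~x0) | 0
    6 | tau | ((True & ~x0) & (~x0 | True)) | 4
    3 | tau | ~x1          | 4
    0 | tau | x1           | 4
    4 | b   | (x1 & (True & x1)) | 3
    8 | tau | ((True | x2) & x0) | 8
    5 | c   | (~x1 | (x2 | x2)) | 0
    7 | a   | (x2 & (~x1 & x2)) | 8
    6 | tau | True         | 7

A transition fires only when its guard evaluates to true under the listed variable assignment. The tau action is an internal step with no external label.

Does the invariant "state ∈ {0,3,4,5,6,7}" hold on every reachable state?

Inv-set: {0,3,4,5,6,7}
R = {0,4,6,7}
  0: safe
  4: safe
  6: safe
  7: safe

Answer: INVARIANT HOLDS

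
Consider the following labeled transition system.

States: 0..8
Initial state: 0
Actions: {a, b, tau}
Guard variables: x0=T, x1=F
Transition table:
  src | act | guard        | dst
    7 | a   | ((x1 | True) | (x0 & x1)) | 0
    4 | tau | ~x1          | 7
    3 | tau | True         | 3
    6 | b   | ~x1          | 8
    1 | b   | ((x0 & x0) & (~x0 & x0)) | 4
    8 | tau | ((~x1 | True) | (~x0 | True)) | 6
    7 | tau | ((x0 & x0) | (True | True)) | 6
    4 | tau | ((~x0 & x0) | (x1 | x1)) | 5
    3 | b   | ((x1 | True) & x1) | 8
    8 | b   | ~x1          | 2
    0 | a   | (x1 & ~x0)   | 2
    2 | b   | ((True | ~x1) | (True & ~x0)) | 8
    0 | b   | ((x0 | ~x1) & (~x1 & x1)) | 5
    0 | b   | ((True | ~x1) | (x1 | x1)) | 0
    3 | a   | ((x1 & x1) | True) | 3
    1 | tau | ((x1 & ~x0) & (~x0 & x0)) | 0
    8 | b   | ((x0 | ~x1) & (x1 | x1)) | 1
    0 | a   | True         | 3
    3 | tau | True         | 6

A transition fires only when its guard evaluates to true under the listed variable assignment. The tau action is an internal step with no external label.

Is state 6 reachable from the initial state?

12 transition(s) survive guard evaluation.
L0 = {0}
L1 = {3}  total {0,3}
L2 = {6}  total {0,3,6}
L3 = {8}  total {0,3,6,8}
L4 = {2}  total {0,2,3,6,8}
Reachable = {0,2,3,6,8}
Path to 6: a·tau

Answer: REACHABLE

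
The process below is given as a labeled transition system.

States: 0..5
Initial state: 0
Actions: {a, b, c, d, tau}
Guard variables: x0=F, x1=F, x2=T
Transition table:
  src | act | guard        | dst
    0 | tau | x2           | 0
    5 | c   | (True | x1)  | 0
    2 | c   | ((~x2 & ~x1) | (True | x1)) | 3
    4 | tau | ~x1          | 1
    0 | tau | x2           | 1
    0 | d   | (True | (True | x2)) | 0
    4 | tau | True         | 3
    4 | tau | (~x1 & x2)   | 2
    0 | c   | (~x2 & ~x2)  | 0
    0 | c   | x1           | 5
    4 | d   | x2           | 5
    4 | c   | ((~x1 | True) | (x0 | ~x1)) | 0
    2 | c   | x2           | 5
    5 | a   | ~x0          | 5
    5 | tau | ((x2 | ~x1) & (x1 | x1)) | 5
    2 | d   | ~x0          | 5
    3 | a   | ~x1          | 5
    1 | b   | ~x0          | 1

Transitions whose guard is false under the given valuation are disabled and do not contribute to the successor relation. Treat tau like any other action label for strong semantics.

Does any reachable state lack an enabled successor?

Answer: DEADLOCK-FREE

Analysis:
R = {0,1}
  0: d→0  tau→0  tau→1  [deg 3]
  1: b→1  [deg 1]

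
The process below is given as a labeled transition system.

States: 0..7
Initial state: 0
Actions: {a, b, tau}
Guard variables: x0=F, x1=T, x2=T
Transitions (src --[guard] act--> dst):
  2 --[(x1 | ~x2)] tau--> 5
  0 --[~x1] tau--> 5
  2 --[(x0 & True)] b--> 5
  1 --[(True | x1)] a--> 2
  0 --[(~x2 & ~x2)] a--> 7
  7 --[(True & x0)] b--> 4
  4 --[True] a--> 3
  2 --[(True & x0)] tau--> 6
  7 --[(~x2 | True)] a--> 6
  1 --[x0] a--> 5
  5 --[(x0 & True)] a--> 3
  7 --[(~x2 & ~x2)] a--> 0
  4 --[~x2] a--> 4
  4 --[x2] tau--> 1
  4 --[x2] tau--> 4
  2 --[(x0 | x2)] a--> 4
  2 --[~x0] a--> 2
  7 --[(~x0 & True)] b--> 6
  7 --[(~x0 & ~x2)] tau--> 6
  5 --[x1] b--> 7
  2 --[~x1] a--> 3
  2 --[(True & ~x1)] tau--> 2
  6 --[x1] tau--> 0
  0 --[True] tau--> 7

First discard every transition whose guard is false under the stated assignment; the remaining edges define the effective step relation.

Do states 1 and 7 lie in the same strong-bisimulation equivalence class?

Refine partition for ~:
  π0 = {{0,1,2,3,4,5,6,7}}
  π1 = {{0,6},{1},{2,4},{3},{5},{7}}
  π2 = {{0},{1},{2},{3},{4},{5},{6},{7}}
Fixed point at round 3; 8 class(es).
[1]={1}  [7]={7}

Answer: NOT BISIMILAR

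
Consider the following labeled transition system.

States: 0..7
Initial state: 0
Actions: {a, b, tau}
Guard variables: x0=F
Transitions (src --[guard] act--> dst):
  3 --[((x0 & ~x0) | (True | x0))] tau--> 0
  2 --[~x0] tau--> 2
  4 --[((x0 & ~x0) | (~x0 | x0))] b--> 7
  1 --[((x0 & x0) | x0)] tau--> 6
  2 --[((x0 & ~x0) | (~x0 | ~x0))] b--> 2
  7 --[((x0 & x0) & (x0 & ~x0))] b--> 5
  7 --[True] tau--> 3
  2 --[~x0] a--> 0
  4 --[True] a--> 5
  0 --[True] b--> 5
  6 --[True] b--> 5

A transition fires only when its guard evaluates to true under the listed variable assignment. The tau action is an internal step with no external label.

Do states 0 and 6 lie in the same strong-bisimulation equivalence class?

Answer: BISIMILAR

Working:
Compute ~ classes (split until stable):
  round 0: {{0,1,2,3,4,5,6,7}}
  round 1: {{0,6},{1,5},{2},{3,7},{4}}
  round 2: {{0,6},{1,5},{2},{3},{4},{7}}
Fixed point at round 3; 6 class(es).
class of 0: {0,6}; class of 6: {0,6}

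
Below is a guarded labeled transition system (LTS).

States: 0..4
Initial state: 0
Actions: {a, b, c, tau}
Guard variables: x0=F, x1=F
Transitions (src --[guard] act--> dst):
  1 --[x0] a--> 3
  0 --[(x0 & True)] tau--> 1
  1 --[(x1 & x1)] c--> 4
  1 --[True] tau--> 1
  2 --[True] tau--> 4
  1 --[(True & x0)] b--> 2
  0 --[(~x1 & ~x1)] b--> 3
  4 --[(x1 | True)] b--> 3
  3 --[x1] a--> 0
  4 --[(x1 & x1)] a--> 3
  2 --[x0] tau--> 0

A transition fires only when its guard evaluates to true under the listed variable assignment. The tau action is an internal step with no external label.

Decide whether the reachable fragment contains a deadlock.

Answer: DEADLOCK at state 3

Working:
R = {0,3}
  0: b→3  [1 out]
  3: ∅  [STUCK]
Path to 3: b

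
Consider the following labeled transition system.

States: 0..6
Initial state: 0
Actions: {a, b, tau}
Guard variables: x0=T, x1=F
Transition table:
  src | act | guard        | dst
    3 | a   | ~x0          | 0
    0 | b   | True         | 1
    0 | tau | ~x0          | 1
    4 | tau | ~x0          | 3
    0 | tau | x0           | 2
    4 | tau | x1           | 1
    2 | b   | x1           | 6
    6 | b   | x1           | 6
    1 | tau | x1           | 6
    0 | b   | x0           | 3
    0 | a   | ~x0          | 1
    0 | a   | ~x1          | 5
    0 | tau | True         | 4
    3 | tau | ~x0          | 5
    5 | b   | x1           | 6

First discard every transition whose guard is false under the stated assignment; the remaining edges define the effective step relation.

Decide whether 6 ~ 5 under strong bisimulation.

Answer: BISIMILAR

Trace:
Refine partition for ~:
  P[0] = {{0,1,2,3,4,5,6}}
  P[1] = {{0},{1,2,3,4,5,6}}
2 equivalence class(es) (converged in 2)
[6]={1,2,3,4,5,6}  [5]={1,2,3,4,5,6}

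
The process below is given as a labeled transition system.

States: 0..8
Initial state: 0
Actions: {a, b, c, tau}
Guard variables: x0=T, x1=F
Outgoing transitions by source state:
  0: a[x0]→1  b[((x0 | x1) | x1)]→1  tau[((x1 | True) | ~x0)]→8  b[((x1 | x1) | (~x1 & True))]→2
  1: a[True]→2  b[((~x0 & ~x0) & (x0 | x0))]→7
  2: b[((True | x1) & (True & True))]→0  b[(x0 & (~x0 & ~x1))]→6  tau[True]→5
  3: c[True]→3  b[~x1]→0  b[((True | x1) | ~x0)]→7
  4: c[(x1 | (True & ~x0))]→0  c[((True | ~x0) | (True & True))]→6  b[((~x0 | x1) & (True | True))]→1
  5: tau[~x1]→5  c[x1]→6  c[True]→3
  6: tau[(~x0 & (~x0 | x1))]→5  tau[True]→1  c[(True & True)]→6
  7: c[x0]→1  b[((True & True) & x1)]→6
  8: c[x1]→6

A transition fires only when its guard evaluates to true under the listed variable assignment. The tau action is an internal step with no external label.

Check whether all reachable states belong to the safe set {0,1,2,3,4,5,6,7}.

Inv-set: {0,1,2,3,4,5,6,7}
R = {0,1,2,3,5,7,8}
  0: ok
  1: ok
  2: ok
  3: ok
  5: ok
  7: ok
  8: VIOLATES
witness against invariant: tau → 8

Answer: INVARIANT VIOLATED at state 8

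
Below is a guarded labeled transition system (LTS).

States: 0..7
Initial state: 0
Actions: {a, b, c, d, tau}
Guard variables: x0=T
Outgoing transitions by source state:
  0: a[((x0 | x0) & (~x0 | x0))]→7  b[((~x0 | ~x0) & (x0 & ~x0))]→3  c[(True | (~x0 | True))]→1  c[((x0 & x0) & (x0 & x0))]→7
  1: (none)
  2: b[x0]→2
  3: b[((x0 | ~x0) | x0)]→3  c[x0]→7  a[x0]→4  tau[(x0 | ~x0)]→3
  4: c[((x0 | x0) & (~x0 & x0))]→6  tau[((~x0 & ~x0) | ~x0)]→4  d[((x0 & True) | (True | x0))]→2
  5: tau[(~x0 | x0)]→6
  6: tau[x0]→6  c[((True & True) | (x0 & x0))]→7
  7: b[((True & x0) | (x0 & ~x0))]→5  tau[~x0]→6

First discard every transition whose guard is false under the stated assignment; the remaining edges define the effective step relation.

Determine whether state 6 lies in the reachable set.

Answer: REACHABLE

Trace:
Guard filter leaves 13 enabled edge(s).
L0 = {0}
L1 = {1,7}  now seen {0,1,7}
L2 = {5}  now seen {0,1,5,7}
L3 = {6}  now seen {0,1,5,6,7}
Reachable = {0,1,5,6,7}
witness 6: a·b·tau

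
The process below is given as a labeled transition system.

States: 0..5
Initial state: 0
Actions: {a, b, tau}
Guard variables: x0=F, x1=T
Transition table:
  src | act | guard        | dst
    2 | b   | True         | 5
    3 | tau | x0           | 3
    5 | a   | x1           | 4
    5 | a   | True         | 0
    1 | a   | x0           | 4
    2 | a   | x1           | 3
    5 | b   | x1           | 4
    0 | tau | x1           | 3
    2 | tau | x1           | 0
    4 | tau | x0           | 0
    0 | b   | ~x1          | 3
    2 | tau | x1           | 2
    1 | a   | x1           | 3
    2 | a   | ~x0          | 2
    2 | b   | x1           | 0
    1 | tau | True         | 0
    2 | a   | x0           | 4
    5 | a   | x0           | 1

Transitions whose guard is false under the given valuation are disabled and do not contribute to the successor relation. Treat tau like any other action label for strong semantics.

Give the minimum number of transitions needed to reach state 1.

Answer: UNREACHABLE

Analysis:
BFS to 1:
  depth 0: {0}
  depth 1: {3}
1 never appears.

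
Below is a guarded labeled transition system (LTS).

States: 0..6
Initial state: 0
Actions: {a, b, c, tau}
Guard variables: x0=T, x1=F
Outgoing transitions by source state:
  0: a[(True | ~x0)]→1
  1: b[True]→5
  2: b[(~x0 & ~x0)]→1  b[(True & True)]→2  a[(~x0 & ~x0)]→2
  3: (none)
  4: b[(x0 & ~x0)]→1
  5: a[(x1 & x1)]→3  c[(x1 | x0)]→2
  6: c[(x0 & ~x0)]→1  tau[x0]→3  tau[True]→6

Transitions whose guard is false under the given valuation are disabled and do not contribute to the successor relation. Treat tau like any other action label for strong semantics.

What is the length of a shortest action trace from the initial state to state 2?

Answer: 3

Analysis:
Layered search for 2:
  depth 0: {0}
  depth 1: {1}
  depth 2: {5}
  depth 3: {2}
first hit 2 at d=3 via a·b·c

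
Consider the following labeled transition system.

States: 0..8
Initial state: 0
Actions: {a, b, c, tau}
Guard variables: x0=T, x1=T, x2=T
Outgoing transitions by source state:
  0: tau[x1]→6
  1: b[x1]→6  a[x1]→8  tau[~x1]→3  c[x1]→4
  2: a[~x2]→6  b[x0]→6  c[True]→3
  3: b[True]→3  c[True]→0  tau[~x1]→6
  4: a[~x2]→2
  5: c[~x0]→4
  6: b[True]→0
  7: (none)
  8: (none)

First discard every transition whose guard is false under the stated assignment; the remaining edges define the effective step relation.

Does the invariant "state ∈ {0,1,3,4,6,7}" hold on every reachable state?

Allowed set {0,1,3,4,6,7}
Reach set: {0,6}
  0: safe
  6: safe

Answer: INVARIANT HOLDS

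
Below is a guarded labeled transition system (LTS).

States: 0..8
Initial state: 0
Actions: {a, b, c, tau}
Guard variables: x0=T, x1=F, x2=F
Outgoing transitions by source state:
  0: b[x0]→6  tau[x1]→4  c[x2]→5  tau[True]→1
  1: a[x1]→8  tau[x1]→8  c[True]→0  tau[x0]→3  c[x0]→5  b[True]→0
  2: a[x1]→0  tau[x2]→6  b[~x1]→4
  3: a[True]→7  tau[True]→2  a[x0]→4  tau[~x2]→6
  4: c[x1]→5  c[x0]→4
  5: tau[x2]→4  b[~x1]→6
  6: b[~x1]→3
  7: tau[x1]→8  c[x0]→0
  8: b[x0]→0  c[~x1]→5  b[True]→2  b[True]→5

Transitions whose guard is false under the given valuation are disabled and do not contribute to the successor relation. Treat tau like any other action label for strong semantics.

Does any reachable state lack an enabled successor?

R = {0,1,2,3,4,5,6,7}
  0: b→6  tau→1  [2 exit(s)]
  1: b→0  c→0  c→5  tau→3  [4 exit(s)]
  2: b→4  [1 exit(s)]
  3: a→4  a→7  tau→2  tau→6  [4 exit(s)]
  4: c→4  [1 exit(s)]
  5: b→6  [1 exit(s)]
  6: b→3  [1 exit(s)]
  7: c→0  [1 exit(s)]

Answer: DEADLOCK-FREE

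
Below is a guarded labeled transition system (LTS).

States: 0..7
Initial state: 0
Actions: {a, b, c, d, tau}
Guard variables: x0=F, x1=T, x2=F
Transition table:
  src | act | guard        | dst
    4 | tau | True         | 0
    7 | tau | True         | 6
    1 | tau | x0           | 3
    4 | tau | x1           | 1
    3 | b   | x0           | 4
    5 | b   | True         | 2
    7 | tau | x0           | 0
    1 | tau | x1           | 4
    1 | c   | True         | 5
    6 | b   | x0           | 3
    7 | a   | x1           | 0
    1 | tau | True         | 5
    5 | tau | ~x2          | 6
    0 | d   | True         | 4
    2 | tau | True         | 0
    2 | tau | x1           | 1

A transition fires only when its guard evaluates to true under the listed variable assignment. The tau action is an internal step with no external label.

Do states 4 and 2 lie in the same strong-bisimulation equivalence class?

Answer: BISIMILAR

Trace:
Compute ~ classes (split until stable):
  P[0] = {{0,1,2,3,4,5,6,7}}
  P[1] = {{0},{1},{2,4},{3,6},{5},{7}}
Fixed point at round 2; 6 class(es).
4∈{2,4}, 2∈{2,4}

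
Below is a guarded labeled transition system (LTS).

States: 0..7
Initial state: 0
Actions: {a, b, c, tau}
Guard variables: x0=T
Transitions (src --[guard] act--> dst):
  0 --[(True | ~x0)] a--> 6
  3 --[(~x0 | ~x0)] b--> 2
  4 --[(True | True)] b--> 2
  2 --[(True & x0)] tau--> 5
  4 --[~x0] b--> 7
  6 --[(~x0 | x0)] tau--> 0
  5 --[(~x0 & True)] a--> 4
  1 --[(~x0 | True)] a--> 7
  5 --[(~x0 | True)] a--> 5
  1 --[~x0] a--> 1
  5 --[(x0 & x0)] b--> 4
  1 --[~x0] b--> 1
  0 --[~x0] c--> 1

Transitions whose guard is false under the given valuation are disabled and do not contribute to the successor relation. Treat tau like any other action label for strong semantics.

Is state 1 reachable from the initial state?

After dropping false guards: 7 live edges.
depth 0: {0}
depth 1: {6}  now seen {0,6}
Reachable = {0,6}

Answer: UNREACHABLE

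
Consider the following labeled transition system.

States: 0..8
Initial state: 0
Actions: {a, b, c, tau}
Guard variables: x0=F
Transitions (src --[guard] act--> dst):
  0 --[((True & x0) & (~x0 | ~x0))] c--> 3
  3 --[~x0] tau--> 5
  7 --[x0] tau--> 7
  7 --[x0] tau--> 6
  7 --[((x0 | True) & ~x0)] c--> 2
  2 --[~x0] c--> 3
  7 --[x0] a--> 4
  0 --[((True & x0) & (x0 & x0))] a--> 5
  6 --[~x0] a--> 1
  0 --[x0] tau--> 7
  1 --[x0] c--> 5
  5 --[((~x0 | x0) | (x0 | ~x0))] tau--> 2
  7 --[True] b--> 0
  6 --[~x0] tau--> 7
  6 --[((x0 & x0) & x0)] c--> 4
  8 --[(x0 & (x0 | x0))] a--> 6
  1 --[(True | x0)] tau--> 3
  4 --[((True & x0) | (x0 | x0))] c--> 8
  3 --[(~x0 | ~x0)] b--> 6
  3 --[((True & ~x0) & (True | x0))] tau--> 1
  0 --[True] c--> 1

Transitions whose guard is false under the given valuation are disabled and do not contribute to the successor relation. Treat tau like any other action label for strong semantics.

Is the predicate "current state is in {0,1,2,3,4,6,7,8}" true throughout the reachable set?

Allowed set {0,1,2,3,4,6,7,8}
Reach set: {0,1,2,3,5,6,7}
  0: ok
  1: ok
  2: ok
  3: ok
  5: ✗ unsafe
  6: ok
  7: ok
witness against invariant: c·tau·tau → 5

Answer: INVARIANT VIOLATED at state 5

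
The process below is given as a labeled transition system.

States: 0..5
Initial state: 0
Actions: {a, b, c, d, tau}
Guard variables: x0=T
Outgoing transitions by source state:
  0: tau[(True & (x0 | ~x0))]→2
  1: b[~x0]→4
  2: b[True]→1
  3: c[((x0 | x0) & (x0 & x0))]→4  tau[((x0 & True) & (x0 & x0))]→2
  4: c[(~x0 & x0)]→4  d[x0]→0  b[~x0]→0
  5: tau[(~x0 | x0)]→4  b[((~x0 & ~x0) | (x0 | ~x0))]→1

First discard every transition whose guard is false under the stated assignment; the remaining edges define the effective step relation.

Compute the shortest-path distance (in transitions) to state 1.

Answer: 2

Trace:
Layered search for 1:
  depth 0: {0}
  depth 1: {2}
  depth 2: {1}
first hit 1 at d=2 via tau·b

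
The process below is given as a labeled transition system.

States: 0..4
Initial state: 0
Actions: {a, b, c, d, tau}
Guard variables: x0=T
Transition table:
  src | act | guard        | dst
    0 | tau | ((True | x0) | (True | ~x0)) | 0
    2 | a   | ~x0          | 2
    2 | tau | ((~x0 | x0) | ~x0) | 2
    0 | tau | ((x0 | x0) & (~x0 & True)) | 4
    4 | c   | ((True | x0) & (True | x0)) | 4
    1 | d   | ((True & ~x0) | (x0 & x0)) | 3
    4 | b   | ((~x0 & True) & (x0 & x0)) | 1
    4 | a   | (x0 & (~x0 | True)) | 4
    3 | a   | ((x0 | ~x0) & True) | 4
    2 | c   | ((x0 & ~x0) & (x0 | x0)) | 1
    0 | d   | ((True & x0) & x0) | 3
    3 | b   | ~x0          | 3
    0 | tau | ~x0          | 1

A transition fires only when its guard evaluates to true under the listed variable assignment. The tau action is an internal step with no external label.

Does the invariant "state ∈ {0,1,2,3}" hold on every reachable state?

Answer: INVARIANT VIOLATED at state 4

Trace:
Allowed set {0,1,2,3}
Reachable = {0,3,4}
  0: safe
  3: safe
  4: outside
reach 4 via d·a — violates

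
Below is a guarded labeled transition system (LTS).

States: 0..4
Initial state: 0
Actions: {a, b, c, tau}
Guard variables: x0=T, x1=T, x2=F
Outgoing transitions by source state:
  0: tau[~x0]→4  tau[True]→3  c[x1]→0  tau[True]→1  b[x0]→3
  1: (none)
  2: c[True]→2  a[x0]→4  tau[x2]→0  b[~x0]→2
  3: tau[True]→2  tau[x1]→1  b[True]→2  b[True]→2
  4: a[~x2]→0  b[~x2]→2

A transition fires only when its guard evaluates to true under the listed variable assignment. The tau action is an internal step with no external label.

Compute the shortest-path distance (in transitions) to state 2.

Answer: 2

Working:
Breadth-first toward 2:
  Layer 0: {0}
  Layer 1: {1,3}
  Layer 2: {2}
first hit 2 at d=2 via b·b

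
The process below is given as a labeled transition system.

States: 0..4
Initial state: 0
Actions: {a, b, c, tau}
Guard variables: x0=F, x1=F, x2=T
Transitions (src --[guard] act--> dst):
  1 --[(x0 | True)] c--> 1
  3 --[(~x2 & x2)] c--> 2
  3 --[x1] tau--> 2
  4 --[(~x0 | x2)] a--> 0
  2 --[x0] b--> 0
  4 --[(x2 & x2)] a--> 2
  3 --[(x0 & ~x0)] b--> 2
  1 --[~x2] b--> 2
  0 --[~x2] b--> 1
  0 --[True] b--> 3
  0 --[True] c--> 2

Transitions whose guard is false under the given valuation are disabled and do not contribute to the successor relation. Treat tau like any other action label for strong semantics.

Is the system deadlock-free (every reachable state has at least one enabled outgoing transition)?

Reach set: {0,2,3}
  0: b→3  c→2  [2 exit(s)]
  2: ∅  [STUCK]
  3: ∅  [STUCK]
witness 2: c

Answer: DEADLOCK at state 2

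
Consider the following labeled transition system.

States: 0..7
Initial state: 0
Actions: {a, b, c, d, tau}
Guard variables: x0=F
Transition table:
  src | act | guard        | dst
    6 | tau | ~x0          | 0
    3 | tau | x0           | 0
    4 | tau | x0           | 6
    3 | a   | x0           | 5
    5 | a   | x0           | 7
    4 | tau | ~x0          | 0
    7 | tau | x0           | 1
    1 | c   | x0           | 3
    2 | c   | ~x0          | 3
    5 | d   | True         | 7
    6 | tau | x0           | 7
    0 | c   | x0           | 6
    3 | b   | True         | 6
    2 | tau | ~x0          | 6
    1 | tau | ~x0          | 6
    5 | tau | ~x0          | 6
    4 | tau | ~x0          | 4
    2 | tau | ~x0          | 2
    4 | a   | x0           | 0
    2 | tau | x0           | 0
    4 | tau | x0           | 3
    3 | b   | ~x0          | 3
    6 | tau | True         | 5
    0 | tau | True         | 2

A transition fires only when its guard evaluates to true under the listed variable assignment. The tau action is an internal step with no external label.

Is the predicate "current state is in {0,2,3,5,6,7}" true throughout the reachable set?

Answer: INVARIANT HOLDS

Analysis:
Inv-set: {0,2,3,5,6,7}
Reachable = {0,2,3,5,6,7}
  0: ✓
  2: ✓
  3: ✓
  5: ✓
  6: ✓
  7: ✓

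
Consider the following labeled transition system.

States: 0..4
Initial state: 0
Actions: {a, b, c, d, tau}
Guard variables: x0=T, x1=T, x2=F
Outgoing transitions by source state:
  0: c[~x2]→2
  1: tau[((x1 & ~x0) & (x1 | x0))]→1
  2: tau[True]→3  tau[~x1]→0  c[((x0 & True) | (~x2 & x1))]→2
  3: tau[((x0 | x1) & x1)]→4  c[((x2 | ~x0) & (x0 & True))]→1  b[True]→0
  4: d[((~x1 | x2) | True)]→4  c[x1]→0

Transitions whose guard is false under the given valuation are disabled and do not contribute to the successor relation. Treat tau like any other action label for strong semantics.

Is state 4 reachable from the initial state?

Answer: REACHABLE

Working:
7 transition(s) survive guard evaluation.
Layer 0: {0}
Layer 1: {2}  now seen {0,2}
Layer 2: {3}  now seen {0,2,3}
Layer 3: {4}  now seen {0,2,3,4}
Reach set: {0,2,3,4}
trace reaching 4: c·tau·tau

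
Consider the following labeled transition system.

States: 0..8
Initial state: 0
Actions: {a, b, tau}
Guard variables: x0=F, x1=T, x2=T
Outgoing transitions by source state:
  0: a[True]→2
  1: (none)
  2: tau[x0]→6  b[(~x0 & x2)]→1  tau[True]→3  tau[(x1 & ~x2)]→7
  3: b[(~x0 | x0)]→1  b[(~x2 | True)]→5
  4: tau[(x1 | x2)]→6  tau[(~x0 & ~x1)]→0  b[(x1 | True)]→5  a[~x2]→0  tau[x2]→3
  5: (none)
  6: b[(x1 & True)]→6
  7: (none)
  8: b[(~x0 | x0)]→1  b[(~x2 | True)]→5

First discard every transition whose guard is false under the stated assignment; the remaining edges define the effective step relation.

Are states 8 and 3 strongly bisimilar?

Answer: BISIMILAR

Working:
Refine partition for ~:
  round 0: {{0,1,2,3,4,5,6,7,8}}
  round 1: {{0},{1,5,7},{2,4},{3,6,8}}
  round 2: {{0},{1,5,7},{2,4},{3,8},{6}}
  round 3: {{0},{1,5,7},{2},{3,8},{4},{6}}
stable after 4 split(s): 6 block(s)
8∈{3,8}, 3∈{3,8}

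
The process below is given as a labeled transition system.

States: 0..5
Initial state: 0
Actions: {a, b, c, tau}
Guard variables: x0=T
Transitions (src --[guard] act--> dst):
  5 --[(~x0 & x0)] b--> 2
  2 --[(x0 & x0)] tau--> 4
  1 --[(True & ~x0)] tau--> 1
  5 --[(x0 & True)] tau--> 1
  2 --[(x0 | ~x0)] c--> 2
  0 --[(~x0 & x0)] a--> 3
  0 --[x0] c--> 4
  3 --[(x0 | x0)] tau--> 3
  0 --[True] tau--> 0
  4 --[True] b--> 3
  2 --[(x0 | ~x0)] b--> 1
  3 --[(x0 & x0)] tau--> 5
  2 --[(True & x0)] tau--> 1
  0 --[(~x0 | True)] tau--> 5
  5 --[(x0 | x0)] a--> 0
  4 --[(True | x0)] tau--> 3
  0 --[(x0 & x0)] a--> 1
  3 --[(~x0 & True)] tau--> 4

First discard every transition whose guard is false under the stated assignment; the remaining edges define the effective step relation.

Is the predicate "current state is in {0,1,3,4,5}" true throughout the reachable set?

Answer: INVARIANT HOLDS

Trace:
Inv-set: {0,1,3,4,5}
Reachable = {0,1,3,4,5}
  0: ✓
  1: ✓
  3: ✓
  4: ✓
  5: ✓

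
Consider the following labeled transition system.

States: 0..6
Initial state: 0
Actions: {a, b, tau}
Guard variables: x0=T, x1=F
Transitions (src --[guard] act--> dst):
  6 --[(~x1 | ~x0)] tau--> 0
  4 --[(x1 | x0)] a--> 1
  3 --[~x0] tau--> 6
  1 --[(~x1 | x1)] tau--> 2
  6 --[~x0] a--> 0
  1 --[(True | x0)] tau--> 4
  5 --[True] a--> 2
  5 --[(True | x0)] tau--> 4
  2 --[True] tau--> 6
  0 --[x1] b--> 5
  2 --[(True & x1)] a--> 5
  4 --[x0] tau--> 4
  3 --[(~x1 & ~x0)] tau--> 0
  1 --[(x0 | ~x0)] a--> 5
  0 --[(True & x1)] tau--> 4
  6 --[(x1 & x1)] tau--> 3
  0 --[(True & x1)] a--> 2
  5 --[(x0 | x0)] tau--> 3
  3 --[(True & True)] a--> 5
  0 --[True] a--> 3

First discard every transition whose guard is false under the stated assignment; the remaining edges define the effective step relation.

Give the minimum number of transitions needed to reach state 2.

Answer: 3

Trace:
BFS to 2:
  L0 = {0}
  L1 = {3}
  L2 = {5}
  L3 = {2,4}
2 enters at depth 3; path a·a·a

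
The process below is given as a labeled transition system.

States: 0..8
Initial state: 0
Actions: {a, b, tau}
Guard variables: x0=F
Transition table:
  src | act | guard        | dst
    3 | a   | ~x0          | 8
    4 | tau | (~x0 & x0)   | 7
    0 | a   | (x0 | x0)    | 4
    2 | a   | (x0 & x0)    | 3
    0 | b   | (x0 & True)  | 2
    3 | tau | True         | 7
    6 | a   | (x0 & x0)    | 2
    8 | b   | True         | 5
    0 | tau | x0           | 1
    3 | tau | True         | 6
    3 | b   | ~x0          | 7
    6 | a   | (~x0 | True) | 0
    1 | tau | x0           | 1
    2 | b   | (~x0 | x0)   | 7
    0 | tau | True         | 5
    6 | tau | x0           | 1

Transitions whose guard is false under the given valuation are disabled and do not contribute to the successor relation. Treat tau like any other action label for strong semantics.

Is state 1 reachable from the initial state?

Answer: UNREACHABLE

Working:
Guard filter leaves 8 enabled edge(s).
depth 0: {0}
depth 1: {5}  now seen {0,5}
Reachable = {0,5}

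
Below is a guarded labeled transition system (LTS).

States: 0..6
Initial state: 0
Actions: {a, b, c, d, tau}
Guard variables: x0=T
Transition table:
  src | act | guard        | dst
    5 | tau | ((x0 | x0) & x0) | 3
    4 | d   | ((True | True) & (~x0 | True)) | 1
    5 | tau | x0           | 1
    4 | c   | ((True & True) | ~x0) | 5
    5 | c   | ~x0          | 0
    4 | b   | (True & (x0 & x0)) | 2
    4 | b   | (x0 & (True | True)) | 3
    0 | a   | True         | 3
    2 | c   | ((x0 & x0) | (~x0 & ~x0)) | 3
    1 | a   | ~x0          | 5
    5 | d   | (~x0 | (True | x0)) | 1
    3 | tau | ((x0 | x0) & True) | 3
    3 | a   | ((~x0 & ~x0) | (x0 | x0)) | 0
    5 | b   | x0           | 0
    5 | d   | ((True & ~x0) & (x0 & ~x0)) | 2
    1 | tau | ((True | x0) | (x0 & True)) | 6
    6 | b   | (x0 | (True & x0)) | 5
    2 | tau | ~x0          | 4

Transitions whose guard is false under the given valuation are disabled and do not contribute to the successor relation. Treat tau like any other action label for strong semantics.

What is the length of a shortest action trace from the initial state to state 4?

Layered search for 4:
  L0 = {0}
  L1 = {3}
4 never appears.

Answer: UNREACHABLE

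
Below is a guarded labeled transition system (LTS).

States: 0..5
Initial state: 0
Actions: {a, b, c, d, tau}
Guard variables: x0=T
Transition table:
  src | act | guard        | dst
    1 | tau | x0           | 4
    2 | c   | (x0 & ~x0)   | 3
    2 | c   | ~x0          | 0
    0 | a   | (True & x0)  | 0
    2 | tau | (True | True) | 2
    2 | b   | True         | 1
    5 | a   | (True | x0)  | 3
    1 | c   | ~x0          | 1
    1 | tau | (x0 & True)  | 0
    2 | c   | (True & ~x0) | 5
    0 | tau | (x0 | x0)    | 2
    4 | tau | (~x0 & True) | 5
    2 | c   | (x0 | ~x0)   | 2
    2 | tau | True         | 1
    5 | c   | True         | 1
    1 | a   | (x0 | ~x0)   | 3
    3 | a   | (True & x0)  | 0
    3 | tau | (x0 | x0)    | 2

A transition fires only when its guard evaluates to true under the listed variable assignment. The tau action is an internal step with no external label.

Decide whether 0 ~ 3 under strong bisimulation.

Refine partition for ~:
  P[0] = {{0,1,2,3,4,5}}
  P[1] = {{0,1,3},{2},{4},{5}}
  P[2] = {{0,3},{1},{2},{4},{5}}
stable after 3 split(s): 5 block(s)
0∈{0,3}, 3∈{0,3}

Answer: BISIMILAR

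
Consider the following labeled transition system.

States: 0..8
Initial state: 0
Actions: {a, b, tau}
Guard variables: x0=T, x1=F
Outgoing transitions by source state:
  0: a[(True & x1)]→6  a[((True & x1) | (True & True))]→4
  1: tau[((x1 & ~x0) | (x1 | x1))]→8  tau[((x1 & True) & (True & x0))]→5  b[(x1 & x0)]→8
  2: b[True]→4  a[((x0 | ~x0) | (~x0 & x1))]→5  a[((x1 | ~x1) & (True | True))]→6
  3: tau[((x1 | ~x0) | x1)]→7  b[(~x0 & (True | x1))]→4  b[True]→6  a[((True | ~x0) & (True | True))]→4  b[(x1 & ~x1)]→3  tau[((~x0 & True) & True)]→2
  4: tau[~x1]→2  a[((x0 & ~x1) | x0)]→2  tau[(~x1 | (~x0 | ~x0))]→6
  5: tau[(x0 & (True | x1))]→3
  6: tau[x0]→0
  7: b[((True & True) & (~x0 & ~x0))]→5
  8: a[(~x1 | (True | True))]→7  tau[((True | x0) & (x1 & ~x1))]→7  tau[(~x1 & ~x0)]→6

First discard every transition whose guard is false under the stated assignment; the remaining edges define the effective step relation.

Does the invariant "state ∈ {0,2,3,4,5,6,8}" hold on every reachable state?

Inv-set: {0,2,3,4,5,6,8}
R = {0,2,3,4,5,6}
  0: safe
  2: safe
  3: safe
  4: safe
  5: safe
  6: safe

Answer: INVARIANT HOLDS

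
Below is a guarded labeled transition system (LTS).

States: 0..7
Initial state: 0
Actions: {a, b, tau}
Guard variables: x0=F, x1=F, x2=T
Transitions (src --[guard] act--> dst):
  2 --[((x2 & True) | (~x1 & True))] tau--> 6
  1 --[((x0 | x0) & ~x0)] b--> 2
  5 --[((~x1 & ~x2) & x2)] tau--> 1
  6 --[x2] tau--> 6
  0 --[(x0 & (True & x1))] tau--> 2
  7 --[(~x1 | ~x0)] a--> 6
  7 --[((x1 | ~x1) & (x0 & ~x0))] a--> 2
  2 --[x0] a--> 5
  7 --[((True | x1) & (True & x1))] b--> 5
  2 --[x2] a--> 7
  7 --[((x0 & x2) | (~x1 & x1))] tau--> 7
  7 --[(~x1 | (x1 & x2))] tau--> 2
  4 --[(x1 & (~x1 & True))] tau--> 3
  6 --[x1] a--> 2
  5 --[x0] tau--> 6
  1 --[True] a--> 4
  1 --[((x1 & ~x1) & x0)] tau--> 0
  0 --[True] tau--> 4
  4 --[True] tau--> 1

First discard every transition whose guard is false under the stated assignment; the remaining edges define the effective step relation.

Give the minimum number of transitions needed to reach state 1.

Answer: 2

Trace:
BFS to 1:
  depth 0: {0}
  depth 1: {4}
  depth 2: {1}
1 enters at depth 2; path tau·tau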